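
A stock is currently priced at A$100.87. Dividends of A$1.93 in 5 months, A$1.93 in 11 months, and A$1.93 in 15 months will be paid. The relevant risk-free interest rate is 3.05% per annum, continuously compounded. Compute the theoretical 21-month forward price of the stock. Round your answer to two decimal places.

A$100.45

PV(dividends) I = 1.93·e^(−0.0305·5/12) + 1.93·e^(−0.0305·11/12) + 1.93·e^(−0.0305·15/12)
I = 1.9056 + 1.8768 + 1.8578 = 5.6402
F = (S − I)·e^(rT) = (100.87 − 5.6402) · e^(0.0305·21/12)
= 95.2298 · e^0.053375 = 95.2298 × 1.054825 = A$100.45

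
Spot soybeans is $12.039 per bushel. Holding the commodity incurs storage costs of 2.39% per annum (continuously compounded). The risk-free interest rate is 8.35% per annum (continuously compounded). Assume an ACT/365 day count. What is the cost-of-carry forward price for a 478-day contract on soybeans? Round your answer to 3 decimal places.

$13.857 per bushel

Net carry = r + u − y = 0.0835 + 0.0239 − 0.0000 = 0.1074
F = S·e^((r+u−y)T) = 12.039 · e^(0.1074 × 478/365) = 12.039 · e^0.140650
= 12.039 × 1.151022 = $13.857 per bushel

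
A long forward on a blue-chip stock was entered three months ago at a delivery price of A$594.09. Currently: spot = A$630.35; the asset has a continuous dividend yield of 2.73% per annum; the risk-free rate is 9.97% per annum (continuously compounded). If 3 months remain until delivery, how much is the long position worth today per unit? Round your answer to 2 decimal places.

A$46.60

Current fair forward for the remaining 3 months: F = S·e^((r − q)·T), (r − q) = 0.0997 − 0.0273 = 0.0724
F = 630.35 · e^(0.0724 × 3/12) = 630.35 × 1.018265 = 641.8633
Value of long forward = (F − K)·e^(−rT) = (641.8633 − 594.09) · e^(−0.0997·3/12)
= 47.7733 × 0.975383 = 46.60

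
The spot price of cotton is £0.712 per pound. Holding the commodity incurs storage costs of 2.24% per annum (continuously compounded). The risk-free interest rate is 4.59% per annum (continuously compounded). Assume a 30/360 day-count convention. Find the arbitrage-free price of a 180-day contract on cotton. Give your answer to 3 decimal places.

£0.737 per pound

Net carry = r + u − y = 0.0459 + 0.0224 − 0.0000 = 0.0683
F = S·e^((r+u−y)T) = 0.712 · e^(0.0683 × 180/360) = 0.712 · e^0.034150
= 0.712 × 1.034740 = £0.737 per pound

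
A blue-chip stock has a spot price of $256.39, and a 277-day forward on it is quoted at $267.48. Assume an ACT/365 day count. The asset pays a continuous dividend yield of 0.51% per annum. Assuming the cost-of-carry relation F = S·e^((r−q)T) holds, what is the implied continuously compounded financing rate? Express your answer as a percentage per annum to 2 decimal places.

6.09%

From F = S·e^((r−q)T): (r − q) = ln(F/S)/T
ln(267.48/256.39) = ln(1.043254) = 0.042345
(r − q) = 0.042345 / (277/365) = 0.055798
r = ln(F/S)/T + q = 0.055798 + 0.0051 = 0.060898
r = 6.09%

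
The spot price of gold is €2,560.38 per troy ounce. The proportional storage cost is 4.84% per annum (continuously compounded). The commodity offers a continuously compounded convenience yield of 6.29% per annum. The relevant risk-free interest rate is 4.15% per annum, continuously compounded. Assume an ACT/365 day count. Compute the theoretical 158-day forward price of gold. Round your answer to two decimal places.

Net carry = r + u − y = 0.0415 + 0.0484 − 0.0629 = 0.0270
F = S·e^((r+u−y)T) = 2560.38 · e^(0.0270 × 158/365) = 2560.38 · e^0.01168767
= 2560.38 × 1.01175624 = €2,590.48 per troy ounce

€2,590.48 per troy ounce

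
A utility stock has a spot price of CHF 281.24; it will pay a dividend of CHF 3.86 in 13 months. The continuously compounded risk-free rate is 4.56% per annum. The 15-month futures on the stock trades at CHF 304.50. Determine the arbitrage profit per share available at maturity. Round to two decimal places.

PV(dividends) I = 3.86·e^(−0.0456·13/12) = 3.6739
Fair futures F* = (S − I)·e^(rT) = (281.24 − 3.6739)·e^0.057000 = 277.5661 × 1.058656 = 293.8470
Market CHF 304.50 > fair 293.8470: forward overpriced → cash-and-carry (borrow at r, buy the stock and collect the dividends, short the forward).
Profit at T = |F_mkt − F*| = |304.50 − 293.8470| = CHF 10.65 per share

CHF 10.65 per share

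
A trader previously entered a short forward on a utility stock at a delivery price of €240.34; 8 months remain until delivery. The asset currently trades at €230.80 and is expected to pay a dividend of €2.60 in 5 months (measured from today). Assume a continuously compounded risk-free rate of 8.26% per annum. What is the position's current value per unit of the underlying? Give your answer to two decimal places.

PV(remaining dividends) I = 2.60·e^(−0.0826·5/12) = 2.5120
Current forward F = (S − I)·e^(rT) = (230.80 − 2.5120)·e^(0.0826·8/12) = 228.2880 × 1.056611 = 241.2116
Value (long) = (F − K)·e^(−rT) = (241.2116 − 240.34) × 0.946422 = 0.8249
Short position value = −(long value) = -€0.82

-€0.82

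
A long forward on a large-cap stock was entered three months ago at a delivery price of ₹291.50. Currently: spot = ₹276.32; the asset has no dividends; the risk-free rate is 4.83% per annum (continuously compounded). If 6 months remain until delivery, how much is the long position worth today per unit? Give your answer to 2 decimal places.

-₹8.22

Current fair forward for the remaining 6 months: F = S·e^(r·T), r = 0.0483
F = 276.32 · e^(0.0483 × 6/12) = 276.32 × 1.024444 = 283.0744
Value of long forward = (F − K)·e^(−rT) = (283.0744 − 291.50) · e^(−0.0483·6/12)
= -8.4256 × 0.976139 = -8.22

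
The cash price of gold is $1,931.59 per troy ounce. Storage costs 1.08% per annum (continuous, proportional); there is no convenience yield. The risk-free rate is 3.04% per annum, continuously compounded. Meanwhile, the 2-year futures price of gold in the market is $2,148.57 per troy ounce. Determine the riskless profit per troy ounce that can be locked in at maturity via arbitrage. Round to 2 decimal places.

$51.08 per troy ounce

Fair futures: F* = S·e^(carry·T), with carry = (r + u) = 0.0304 + 0.0108 = 0.0412
F* = 1931.59 · e^(0.0412 × 2) = 1931.59 · e^0.08240000 = 1931.59 × 1.08589008 = $2097.4944
Market $2148.57 > fair $2097.4944: forward overpriced → cash-and-carry (buy spot, short the forward).
At maturity, profit = |F_mkt − F*| = |2148.57 − 2097.4944| = $51.08 per troy ounce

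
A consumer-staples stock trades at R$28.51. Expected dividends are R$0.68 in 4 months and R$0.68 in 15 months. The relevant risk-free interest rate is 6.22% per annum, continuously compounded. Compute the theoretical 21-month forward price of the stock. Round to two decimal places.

PV(dividends) I = 0.68·e^(−0.0622·4/12) + 0.68·e^(−0.0622·15/12)
I = 0.6660 + 0.6291 = 1.2951
F = (S − I)·e^(rT) = (28.51 − 1.2951) · e^(0.0622·21/12)
= 27.2149 · e^0.108850 = 27.2149 × 1.114995 = R$30.34

R$30.34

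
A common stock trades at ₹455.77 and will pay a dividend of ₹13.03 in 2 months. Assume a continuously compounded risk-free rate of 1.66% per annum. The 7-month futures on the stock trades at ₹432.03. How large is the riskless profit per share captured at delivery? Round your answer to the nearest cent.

PV(dividends) I = 13.03·e^(−0.0166·2/12) = 12.9940
Fair futures F* = (S − I)·e^(rT) = (455.77 − 12.9940)·e^0.009683 = 442.7760 × 1.009730 = 447.0842
Market ₹432.03 < fair 447.0842: forward underpriced → reverse cash-and-carry (short the stock, invest proceeds at r, pay the dividends, go long the forward).
Profit at T = |F_mkt − F*| = |432.03 − 447.0842| = ₹15.05 per share

₹15.05 per share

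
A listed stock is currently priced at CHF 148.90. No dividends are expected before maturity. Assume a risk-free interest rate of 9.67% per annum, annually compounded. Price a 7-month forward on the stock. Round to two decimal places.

CHF 157.14

F = S · (1+r)^T
= 148.90 × 1.055321
F = CHF 157.14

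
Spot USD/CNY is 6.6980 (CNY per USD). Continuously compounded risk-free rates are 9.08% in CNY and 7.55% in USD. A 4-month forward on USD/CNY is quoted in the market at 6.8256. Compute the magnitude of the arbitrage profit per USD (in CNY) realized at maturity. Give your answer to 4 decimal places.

0.0934 per USD (in CNY)

Fair forward: F* = S·e^(carry·T), with carry = (r_CNY − r_USD) = 0.0908 − 0.0755 = 0.0153
F* = 6.6980 · e^(0.0153 × 4/12) = 6.6980 · e^0.005100 = 6.6980 × 1.005113 = 6.7322
Market 6.8256 > fair 6.7322: forward overpriced → cash-and-carry (buy spot, short the forward).
At maturity, profit = |F_mkt − F*| = |6.8256 − 6.7322| = 0.0934 per USD (in CNY)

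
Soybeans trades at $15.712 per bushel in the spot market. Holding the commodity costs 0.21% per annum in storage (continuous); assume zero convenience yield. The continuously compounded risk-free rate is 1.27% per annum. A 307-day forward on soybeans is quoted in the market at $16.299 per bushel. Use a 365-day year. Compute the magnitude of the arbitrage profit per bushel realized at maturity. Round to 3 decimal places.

$0.390 per bushel

Fair forward: F* = S·e^(carry·T), with carry = (r + u) = 0.0127 + 0.0021 = 0.0148
F* = 15.712 · e^(0.0148 × 307/365) = 15.712 · e^0.012448 = 15.712 × 1.012526 = $15.9088
Market $16.299 > fair $15.9088: forward overpriced → cash-and-carry (buy spot, short the forward).
At maturity, profit = |F_mkt − F*| = |16.299 − 15.9088| = $0.390 per bushel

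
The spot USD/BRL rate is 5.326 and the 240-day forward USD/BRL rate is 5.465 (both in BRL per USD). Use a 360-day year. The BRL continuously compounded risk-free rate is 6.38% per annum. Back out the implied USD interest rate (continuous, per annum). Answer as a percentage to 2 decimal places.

2.52%

F = S·e^((r_BRL − r_USD)T) ⇒ r_USD = r_BRL − ln(F/S)/T
ln(5.465/5.326) = 0.025764; /(240/360) = 0.038646
r_USD = 0.0638 − 0.038646 = 0.025154
r_USD = 2.52%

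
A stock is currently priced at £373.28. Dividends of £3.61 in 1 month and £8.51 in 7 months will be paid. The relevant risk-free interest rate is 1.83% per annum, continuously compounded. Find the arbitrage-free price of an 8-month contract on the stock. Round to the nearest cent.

£365.69

PV(dividends) I = 3.61·e^(−0.0183·1/12) + 8.51·e^(−0.0183·7/12)
I = 3.6045 + 8.4196 = 12.0241
F = (S − I)·e^(rT) = (373.28 − 12.0241) · e^(0.0183·8/12)
= 361.2559 · e^0.012200 = 361.2559 × 1.012275 = £365.69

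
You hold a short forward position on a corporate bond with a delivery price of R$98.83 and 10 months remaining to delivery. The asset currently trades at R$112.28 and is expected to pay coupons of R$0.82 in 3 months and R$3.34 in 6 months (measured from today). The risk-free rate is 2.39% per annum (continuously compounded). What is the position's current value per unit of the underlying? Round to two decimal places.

-R$11.28

PV(remaining coupons) I = 0.82·e^(−0.0239·3/12) + 3.34·e^(−0.0239·6/12) = 4.1154
Current forward F = (S − I)·e^(rT) = (112.28 − 4.1154)·e^(0.0239·10/12) = 108.1646 × 1.020116 = 110.3404
Value (long) = (F − K)·e^(−rT) = (110.3404 − 98.83) × 0.980280 = 11.2834
Short position value = −(long value) = -R$11.28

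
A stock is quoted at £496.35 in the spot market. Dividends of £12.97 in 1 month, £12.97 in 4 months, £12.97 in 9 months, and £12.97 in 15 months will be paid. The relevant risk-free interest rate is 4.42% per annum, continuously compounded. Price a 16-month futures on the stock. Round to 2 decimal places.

£472.89

PV(dividends) I = 12.97·e^(−0.0442·1/12) + 12.97·e^(−0.0442·4/12) + 12.97·e^(−0.0442·9/12) + 12.97·e^(−0.0442·15/12)
I = 12.9223 + 12.7803 + 12.5471 + 12.2728 = 50.5225
F = (S − I)·e^(rT) = (496.35 − 50.5225) · e^(0.0442·16/12)
= 445.8275 · e^0.058933 = 445.8275 × 1.060704 = £472.89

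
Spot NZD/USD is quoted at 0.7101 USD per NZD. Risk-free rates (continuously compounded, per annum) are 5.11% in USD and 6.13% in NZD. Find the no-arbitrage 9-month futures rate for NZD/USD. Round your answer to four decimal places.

F = S·e^((r_USD − r_NZD)T) = 0.7101 · e^((0.0511 − 0.0613) × 9/12)
= 0.7101 · e^-0.007650 = 0.7101 × 0.992379
F = 0.7047 USD per NZD

0.7047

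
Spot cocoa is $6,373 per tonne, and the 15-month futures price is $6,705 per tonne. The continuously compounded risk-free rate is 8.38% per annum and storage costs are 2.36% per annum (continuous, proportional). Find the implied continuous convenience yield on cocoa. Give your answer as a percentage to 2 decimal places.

6.68%

F = S·e^((r+u−y)T) ⇒ (r+u−y) = ln(F/S)/T
ln(6705/6373) = 0.050783; /T ⇒ 0.040626
y = r + u − ln(F/S)/T = 0.0838 + 0.0236 − 0.040626 = 0.066774
y = 6.68%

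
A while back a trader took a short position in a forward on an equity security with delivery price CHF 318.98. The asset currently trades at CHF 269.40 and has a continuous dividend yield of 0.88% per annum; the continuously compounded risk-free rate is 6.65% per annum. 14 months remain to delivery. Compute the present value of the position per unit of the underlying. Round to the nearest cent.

CHF 28.52

Current fair forward for the remaining 14 months: F = S·e^((r − q)·T), (r − q) = 0.0665 − 0.0088 = 0.0577
F = 269.40 · e^(0.0577 × 14/12) = 269.40 × 1.069634 = 288.1594
Value of long forward = (F − K)·e^(−rT) = (288.1594 − 318.98) · e^(−0.0665·14/12)
= -30.8206 × 0.925350 = -28.52
Short position value = −(long value) = CHF 28.52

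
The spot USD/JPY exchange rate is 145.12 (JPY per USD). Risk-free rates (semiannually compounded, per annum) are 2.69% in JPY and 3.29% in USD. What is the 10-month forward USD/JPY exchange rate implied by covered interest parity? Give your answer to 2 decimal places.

144.41

By covered interest parity, F = S · (1+r_JPY/2)^(2T) / (1+r_USD/2)^(2T)
= 145.12 × 1.022517 / 1.027567 = 145.12 × 0.995085
F = 144.41 JPY per USD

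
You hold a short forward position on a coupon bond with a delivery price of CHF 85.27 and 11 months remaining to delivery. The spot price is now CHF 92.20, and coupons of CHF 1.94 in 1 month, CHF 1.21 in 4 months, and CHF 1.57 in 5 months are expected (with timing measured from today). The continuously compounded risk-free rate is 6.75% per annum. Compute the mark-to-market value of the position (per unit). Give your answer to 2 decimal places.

PV(remaining coupons) I = 1.94·e^(−0.0675·1/12) + 1.21·e^(−0.0675·4/12) + 1.57·e^(−0.0675·5/12) = 4.6387
Current forward F = (S − I)·e^(rT) = (92.20 − 4.6387)·e^(0.0675·11/12) = 87.5613 × 1.063829 = 93.1503
Value (long) = (F − K)·e^(−rT) = (93.1503 − 85.27) × 0.940000 = 7.4075
Short position value = −(long value) = -CHF 7.41

-CHF 7.41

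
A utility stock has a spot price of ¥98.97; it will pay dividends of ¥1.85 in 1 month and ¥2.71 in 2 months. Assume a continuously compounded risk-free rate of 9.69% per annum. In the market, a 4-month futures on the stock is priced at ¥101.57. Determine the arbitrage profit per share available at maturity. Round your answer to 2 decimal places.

¥4.00 per share

PV(dividends) I = 1.85·e^(−0.0969·1/12) + 2.71·e^(−0.0969·2/12) = 4.5017
Fair futures F* = (S − I)·e^(rT) = (98.97 − 4.5017)·e^0.032300 = 94.4683 × 1.032827 = 97.5694
Market ¥101.57 > fair 97.5694: forward overpriced → cash-and-carry (borrow at r, buy the stock and collect the dividends, short the forward).
Profit at T = |F_mkt − F*| = |101.57 − 97.5694| = ¥4.00 per share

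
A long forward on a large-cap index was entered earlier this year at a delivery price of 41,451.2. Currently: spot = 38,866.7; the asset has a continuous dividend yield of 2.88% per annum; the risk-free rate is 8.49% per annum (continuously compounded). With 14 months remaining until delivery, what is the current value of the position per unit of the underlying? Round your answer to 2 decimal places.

Current fair forward for the remaining 14 months: F = S·e^((r − q)·T), (r − q) = 0.0849 − 0.0288 = 0.0561
F = 38866.7 · e^(0.0561 × 14/12) = 38866.7 × 1.06763935 = 41495.6183
Value of long forward = (F − K)·e^(−rT) = (41495.6183 − 41451.2) · e^(−0.0849·14/12)
= 44.4183 × 0.90569742 = 40.23

40.23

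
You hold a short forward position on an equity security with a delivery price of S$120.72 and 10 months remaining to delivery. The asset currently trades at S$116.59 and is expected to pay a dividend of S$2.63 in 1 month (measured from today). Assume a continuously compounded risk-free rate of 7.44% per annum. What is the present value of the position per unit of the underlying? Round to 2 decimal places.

PV(remaining dividends) I = 2.63·e^(−0.0744·1/12) = 2.6137
Current forward F = (S − I)·e^(rT) = (116.59 − 2.6137)·e^(0.0744·10/12) = 113.9763 × 1.063962 = 121.2665
Value (long) = (F − K)·e^(−rT) = (121.2665 − 120.72) × 0.939883 = 0.5136
Short position value = −(long value) = -S$0.51

-S$0.51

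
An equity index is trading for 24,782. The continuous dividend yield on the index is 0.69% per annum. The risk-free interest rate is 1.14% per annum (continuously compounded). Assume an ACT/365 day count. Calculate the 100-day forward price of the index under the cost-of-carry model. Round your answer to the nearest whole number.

F = S·e^((r − q)T) = 24782 · e^((0.0114 − 0.0069) × 100/365)
= 24782 · e^0.001233 = 24782 × 1.001234
F = 24,813

24,813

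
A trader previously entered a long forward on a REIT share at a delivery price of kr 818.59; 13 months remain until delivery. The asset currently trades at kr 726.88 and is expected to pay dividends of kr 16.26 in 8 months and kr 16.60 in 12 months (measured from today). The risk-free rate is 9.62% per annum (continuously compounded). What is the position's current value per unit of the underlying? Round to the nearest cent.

PV(remaining dividends) I = 16.26·e^(−0.0962·8/12) + 16.60·e^(−0.0962·12/12) = 30.3274
Current forward F = (S − I)·e^(rT) = (726.88 − 30.3274)·e^(0.0962·13/12) = 696.5526 × 1.109841 = 773.0626
Value (long) = (F − K)·e^(−rT) = (773.0626 − 818.59) × 0.901030 = -41.0216
Value = -kr 41.02

-kr 41.02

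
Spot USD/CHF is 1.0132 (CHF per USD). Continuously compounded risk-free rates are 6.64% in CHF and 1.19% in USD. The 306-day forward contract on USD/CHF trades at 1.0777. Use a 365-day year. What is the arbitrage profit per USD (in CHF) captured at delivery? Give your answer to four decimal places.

0.0171 per USD (in CHF)

Fair forward: F* = S·e^(carry·T), with carry = (r_CHF − r_USD) = 0.0664 − 0.0119 = 0.0545
F* = 1.0132 · e^(0.0545 × 306/365) = 1.0132 · e^0.045690 = 1.0132 × 1.046750 = 1.0606
Market 1.0777 > fair 1.0606: forward overpriced → cash-and-carry (buy spot, short the forward).
At maturity, profit = |F_mkt − F*| = |1.0777 − 1.0606| = 0.0171 per USD (in CHF)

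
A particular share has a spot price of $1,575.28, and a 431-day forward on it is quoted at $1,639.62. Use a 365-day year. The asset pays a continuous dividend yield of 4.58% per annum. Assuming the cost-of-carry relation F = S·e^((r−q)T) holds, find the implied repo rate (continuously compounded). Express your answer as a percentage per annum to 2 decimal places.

7.97%

From F = S·e^((r−q)T): (r − q) = ln(F/S)/T
ln(1639.62/1575.28) = ln(1.040844) = 0.040032
(r − q) = 0.040032 / (431/365) = 0.033902
r = ln(F/S)/T + q = 0.033902 + 0.0458 = 0.079702
r = 7.97%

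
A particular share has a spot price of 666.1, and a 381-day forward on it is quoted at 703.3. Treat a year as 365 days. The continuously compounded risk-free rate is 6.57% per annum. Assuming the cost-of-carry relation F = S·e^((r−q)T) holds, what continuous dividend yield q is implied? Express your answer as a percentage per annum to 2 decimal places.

1.36%

From F = S·e^((r−q)T): (r − q) = ln(F/S)/T
ln(703.3/666.1) = ln(1.055847) = 0.054343
(r − q) = 0.054343 / (381/365) = 0.052061
q = r − ln(F/S)/T = 0.0657 − 0.052061 = 0.013639
q = 1.36%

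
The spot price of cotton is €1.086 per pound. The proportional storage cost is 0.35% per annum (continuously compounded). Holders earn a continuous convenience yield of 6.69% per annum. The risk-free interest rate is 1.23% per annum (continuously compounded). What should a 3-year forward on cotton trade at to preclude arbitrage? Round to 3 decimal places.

€0.932 per pound

Net carry = r + u − y = 0.0123 + 0.0035 − 0.0669 = -0.0511
F = S·e^((r+u−y)T) = 1.086 · e^(-0.0511 × 3) = 1.086 · e^-0.153300
= 1.086 × 0.857872 = €0.932 per pound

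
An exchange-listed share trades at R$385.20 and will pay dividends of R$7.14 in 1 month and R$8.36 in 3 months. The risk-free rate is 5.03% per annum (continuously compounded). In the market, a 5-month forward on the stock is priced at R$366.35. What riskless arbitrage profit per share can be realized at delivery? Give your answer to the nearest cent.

R$11.32 per share

PV(dividends) I = 7.14·e^(−0.0503·1/12) + 8.36·e^(−0.0503·3/12) = 15.3657
Fair forward F* = (S − I)·e^(rT) = (385.20 − 15.3657)·e^0.020958 = 369.8343 × 1.021179 = 377.6670
Market R$366.35 < fair 377.6670: forward underpriced → reverse cash-and-carry (short the stock, invest proceeds at r, pay the dividends, go long the forward).
Profit at T = |F_mkt − F*| = |366.35 − 377.6670| = R$11.32 per share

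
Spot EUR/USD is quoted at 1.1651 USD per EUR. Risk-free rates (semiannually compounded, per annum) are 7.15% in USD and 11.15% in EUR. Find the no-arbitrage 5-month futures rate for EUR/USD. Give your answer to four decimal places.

1.1467

By covered interest parity, F = S · (1+r_USD/2)^(2T) / (1+r_EUR/2)^(2T)
= 1.1651 × 1.029704 / 1.046247 = 1.1651 × 0.984188
F = 1.1467 USD per EUR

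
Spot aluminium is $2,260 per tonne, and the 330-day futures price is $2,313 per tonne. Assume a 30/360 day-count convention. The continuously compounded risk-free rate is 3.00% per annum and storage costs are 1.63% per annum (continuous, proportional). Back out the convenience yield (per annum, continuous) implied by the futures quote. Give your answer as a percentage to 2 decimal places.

F = S·e^((r+u−y)T) ⇒ (r+u−y) = ln(F/S)/T
ln(2313/2260) = 0.023181; /T ⇒ 0.025288
y = r + u − ln(F/S)/T = 0.0300 + 0.0163 − 0.025288 = 0.021012
y = 2.10%

2.10%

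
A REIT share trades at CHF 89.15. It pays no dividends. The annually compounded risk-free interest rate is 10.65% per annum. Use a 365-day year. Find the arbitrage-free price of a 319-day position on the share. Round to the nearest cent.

CHF 97.39

F = S · (1+r)^T
= 89.15 × 1.092477
F = CHF 97.39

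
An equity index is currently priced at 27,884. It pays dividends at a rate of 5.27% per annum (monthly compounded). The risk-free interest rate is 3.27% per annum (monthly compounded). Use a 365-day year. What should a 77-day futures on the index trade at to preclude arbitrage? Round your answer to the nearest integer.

F = S · (1+r/12)^(12T) / (1+q/12)^(12T)
= 27884 × 1.006913 / 1.011155 = 27884 × 0.995805
F = 27,767

27,767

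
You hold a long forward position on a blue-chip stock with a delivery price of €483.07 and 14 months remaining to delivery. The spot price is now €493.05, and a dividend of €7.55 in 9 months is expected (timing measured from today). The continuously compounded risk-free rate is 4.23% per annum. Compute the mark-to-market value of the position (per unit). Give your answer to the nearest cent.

€25.93

PV(remaining dividends) I = 7.55·e^(−0.0423·9/12) = 7.3142
Current forward F = (S − I)·e^(rT) = (493.05 − 7.3142)·e^(0.0423·14/12) = 485.7358 × 1.050588 = 510.3082
Value (long) = (F − K)·e^(−rT) = (510.3082 − 483.07) × 0.951848 = 25.9266
Value = €25.93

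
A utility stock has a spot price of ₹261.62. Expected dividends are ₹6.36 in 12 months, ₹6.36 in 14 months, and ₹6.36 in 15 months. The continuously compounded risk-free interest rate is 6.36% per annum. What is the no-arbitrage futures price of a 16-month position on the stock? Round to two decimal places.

PV(dividends) I = 6.36·e^(−0.0636·12/12) + 6.36·e^(−0.0636·14/12) + 6.36·e^(−0.0636·15/12)
I = 5.9681 + 5.9052 + 5.8740 = 17.7473
F = (S − I)·e^(rT) = (261.62 − 17.7473) · e^(0.0636·16/12)
= 243.8727 · e^0.084800 = 243.8727 × 1.088499 = ₹265.46

₹265.46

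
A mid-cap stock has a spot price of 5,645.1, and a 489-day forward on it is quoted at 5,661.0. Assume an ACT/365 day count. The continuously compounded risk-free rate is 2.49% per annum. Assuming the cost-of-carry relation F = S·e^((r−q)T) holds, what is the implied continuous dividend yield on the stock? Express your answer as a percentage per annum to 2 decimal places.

2.28%

From F = S·e^((r−q)T): (r − q) = ln(F/S)/T
ln(5661.0/5645.1) = ln(1.002817) = 0.002813
(r − q) = 0.002813 / (489/365) = 0.002100
q = r − ln(F/S)/T = 0.0249 − 0.002100 = 0.022800
q = 2.28%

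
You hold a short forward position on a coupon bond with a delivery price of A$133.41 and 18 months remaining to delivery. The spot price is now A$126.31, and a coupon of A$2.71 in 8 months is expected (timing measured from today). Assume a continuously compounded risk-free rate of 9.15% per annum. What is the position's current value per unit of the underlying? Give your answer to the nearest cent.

-A$7.46

PV(remaining coupons) I = 2.71·e^(−0.0915·8/12) = 2.5496
Current forward F = (S − I)·e^(rT) = (126.31 − 2.5496)·e^(0.0915·18/12) = 123.7604 × 1.147115 = 141.9674
Value (long) = (F − K)·e^(−rT) = (141.9674 − 133.41) × 0.871752 = 7.4599
Short position value = −(long value) = -A$7.46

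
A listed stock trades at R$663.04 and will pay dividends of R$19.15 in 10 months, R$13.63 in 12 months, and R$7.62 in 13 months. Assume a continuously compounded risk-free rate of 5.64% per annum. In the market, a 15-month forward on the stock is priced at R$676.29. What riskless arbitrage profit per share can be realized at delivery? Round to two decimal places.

PV(dividends) I = 19.15·e^(−0.0564·10/12) + 13.63·e^(−0.0564·12/12) + 7.62·e^(−0.0564·13/12) = 38.3217
Fair forward F* = (S − I)·e^(rT) = (663.04 − 38.3217)·e^0.070500 = 624.7183 × 1.073045 = 670.3508
Market R$676.29 > fair 670.3508: forward overpriced → cash-and-carry (borrow at r, buy the stock and collect the dividends, short the forward).
Profit at T = |F_mkt − F*| = |676.29 − 670.3508| = R$5.94 per share

R$5.94 per share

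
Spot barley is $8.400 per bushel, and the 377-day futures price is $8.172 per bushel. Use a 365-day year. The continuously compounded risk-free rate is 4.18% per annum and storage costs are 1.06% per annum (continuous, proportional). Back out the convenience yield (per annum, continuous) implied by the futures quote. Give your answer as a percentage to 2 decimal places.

F = S·e^((r+u−y)T) ⇒ (r+u−y) = ln(F/S)/T
ln(8.172/8.400) = -0.027518; /T ⇒ -0.026642
y = r + u − ln(F/S)/T = 0.0418 + 0.0106 + 0.026642 = 0.079042
y = 7.90%

7.90%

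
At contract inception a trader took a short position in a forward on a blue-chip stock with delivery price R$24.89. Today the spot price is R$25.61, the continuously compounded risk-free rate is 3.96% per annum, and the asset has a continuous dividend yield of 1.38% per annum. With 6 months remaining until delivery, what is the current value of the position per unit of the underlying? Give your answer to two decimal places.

Current fair forward for the remaining 6 months: F = S·e^((r − q)·T), (r − q) = 0.0396 − 0.0138 = 0.0258
F = 25.61 · e^(0.0258 × 6/12) = 25.61 × 1.012984 = 25.9425
Value of long forward = (F − K)·e^(−rT) = (25.9425 − 24.89) · e^(−0.0396·6/12)
= 1.0525 × 0.980395 = 1.03
Short position value = −(long value) = -R$1.03

-R$1.03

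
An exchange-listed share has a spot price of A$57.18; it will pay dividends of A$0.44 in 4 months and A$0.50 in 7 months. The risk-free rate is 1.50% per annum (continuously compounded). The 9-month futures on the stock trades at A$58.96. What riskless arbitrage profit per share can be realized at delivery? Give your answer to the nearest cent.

A$2.08 per share

PV(dividends) I = 0.44·e^(−0.0150·4/12) + 0.50·e^(−0.0150·7/12) = 0.9334
Fair futures F* = (S − I)·e^(rT) = (57.18 − 0.9334)·e^0.011250 = 56.2466 × 1.011314 = 56.8830
Market A$58.96 > fair 56.8830: forward overpriced → cash-and-carry (borrow at r, buy the stock and collect the dividends, short the forward).
Profit at T = |F_mkt − F*| = |58.96 − 56.8830| = A$2.08 per share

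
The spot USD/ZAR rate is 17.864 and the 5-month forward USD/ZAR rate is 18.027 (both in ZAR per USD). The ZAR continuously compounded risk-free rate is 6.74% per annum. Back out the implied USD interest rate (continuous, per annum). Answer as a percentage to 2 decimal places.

F = S·e^((r_ZAR − r_USD)T) ⇒ r_USD = r_ZAR − ln(F/S)/T
ln(18.027/17.864) = 0.009083; /(5/12) = 0.021799
r_USD = 0.0674 − 0.021799 = 0.045601
r_USD = 4.56%

4.56%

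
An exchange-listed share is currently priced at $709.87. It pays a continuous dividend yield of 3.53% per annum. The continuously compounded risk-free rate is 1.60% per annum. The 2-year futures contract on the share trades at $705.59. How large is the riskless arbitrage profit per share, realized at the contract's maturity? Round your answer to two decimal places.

$22.60 per share

Fair futures: F* = S·e^(carry·T), with carry = (r − q) = 0.0160 − 0.0353 = -0.0193
F* = 709.87 · e^(-0.0193 × 2) = 709.87 · e^-0.038600 = 709.87 × 0.962135 = $682.9908
Market $705.59 > fair $682.9908: forward overpriced → cash-and-carry (buy spot, short the forward).
At maturity, profit = |F_mkt − F*| = |705.59 − 682.9908| = $22.60 per share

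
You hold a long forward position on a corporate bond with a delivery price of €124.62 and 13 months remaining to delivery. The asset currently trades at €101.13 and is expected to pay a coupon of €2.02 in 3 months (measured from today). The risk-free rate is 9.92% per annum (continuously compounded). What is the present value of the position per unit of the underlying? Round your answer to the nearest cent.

PV(remaining coupons) I = 2.02·e^(−0.0992·3/12) = 1.9705
Current forward F = (S − I)·e^(rT) = (101.13 − 1.9705)·e^(0.0992·13/12) = 99.1595 × 1.113454 = 110.4095
Value (long) = (F − K)·e^(−rT) = (110.4095 − 124.62) × 0.898106 = -12.7625
Value = -€12.76

-€12.76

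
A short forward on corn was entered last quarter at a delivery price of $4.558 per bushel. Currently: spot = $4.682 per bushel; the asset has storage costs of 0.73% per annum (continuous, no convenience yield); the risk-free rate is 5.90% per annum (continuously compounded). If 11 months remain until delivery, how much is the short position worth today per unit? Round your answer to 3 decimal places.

-$0.395 per bushel

Current fair forward for the remaining 11 months: F = S·e^((r + u)·T), (r + u) = 0.0590 + 0.0073 = 0.0663
F = 4.682 · e^(0.0663 × 11/12) = 4.682 × 1.062660 = 4.9754
Value of long forward = (F − K)·e^(−rT) = (4.9754 − 4.558) · e^(−0.0590·11/12)
= 0.4174 × 0.947353 = 0.395
Short position value = −(long value) = -$0.395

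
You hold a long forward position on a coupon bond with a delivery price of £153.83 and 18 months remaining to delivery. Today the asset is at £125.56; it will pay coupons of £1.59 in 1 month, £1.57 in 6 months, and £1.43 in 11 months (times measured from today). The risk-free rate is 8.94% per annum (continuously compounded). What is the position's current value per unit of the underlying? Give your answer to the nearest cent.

PV(remaining coupons) I = 1.59·e^(−0.0894·1/12) + 1.57·e^(−0.0894·6/12) + 1.43·e^(−0.0894·11/12) = 4.3970
Current forward F = (S − I)·e^(rT) = (125.56 − 4.3970)·e^(0.0894·18/12) = 121.1630 × 1.143507 = 138.5507
Value (long) = (F − K)·e^(−rT) = (138.5507 − 153.83) × 0.874503 = -13.3618
Value = -£13.36

-£13.36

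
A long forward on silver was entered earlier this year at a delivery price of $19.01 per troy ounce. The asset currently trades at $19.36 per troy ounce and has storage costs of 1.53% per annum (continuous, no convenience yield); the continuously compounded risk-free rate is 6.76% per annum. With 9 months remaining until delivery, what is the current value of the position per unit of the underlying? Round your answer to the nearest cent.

$1.51 per troy ounce

Current fair forward for the remaining 9 months: F = S·e^((r + u)·T), (r + u) = 0.0676 + 0.0153 = 0.0829
F = 19.36 · e^(0.0829 × 9/12) = 19.36 × 1.064149 = 20.6019
Value of long forward = (F − K)·e^(−rT) = (20.6019 − 19.01) · e^(−0.0676·9/12)
= 1.5919 × 0.950564 = 1.51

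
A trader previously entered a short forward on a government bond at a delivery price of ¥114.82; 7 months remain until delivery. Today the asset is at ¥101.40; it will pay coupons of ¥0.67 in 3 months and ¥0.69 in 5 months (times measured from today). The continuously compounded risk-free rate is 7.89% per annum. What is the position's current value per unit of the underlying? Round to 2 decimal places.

¥9.58

PV(remaining coupons) I = 0.67·e^(−0.0789·3/12) + 0.69·e^(−0.0789·5/12) = 1.3246
Current forward F = (S − I)·e^(rT) = (101.40 − 1.3246)·e^(0.0789·7/12) = 100.0754 × 1.047101 = 104.7891
Value (long) = (F − K)·e^(−rT) = (104.7891 − 114.82) × 0.955018 = -9.5797
Short position value = −(long value) = ¥9.58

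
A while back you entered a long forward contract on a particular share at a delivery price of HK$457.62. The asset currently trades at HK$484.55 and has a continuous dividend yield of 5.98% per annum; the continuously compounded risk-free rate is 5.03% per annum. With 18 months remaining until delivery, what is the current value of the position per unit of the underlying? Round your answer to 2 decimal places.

Current fair forward for the remaining 18 months: F = S·e^((r − q)·T), (r − q) = 0.0503 − 0.0598 = -0.0095
F = 484.55 · e^(-0.0095 × 18/12) = 484.55 × 0.985851 = 477.6941
Value of long forward = (F − K)·e^(−rT) = (477.6941 − 457.62) · e^(−0.0503·18/12)
= 20.0741 × 0.927326 = 18.62

HK$18.62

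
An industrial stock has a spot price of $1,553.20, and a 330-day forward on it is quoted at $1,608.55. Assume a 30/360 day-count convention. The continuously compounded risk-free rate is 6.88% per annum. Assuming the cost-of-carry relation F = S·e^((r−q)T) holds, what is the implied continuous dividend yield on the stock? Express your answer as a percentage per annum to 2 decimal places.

3.06%

From F = S·e^((r−q)T): (r − q) = ln(F/S)/T
ln(1608.55/1553.20) = ln(1.035636) = 0.035016
(r − q) = 0.035016 / (330/360) = 0.038199
q = r − ln(F/S)/T = 0.0688 − 0.038199 = 0.030601
q = 3.06%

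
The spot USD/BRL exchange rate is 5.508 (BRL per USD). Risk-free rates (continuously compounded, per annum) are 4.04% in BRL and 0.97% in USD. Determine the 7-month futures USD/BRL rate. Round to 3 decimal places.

F = S·e^((r_BRL − r_USD)T) = 5.508 · e^((0.0404 − 0.0097) × 7/12)
= 5.508 · e^0.017908 = 5.508 × 1.018069
F = 5.608 BRL per USD

5.608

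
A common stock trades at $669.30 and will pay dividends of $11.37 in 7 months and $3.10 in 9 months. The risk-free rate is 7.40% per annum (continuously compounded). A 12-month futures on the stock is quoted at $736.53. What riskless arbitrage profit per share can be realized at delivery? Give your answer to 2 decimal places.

$30.71 per share

PV(dividends) I = 11.37·e^(−0.0740·7/12) + 3.10·e^(−0.0740·9/12) = 13.8223
Fair futures F* = (S − I)·e^(rT) = (669.30 − 13.8223)·e^0.074000 = 655.4777 × 1.076807 = 705.8230
Market $736.53 > fair 705.8230: forward overpriced → cash-and-carry (borrow at r, buy the stock and collect the dividends, short the forward).
Profit at T = |F_mkt − F*| = |736.53 − 705.8230| = $30.71 per share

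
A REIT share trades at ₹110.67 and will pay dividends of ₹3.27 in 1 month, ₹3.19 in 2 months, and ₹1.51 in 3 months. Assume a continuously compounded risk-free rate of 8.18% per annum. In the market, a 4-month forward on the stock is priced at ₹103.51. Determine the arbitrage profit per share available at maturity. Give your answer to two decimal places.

PV(dividends) I = 3.27·e^(−0.0818·1/12) + 3.19·e^(−0.0818·2/12) + 1.51·e^(−0.0818·3/12) = 7.8740
Fair forward F* = (S − I)·e^(rT) = (110.67 − 7.8740)·e^0.027267 = 102.7960 × 1.027642 = 105.6375
Market ₹103.51 < fair 105.6375: forward underpriced → reverse cash-and-carry (short the stock, invest proceeds at r, pay the dividends, go long the forward).
Profit at T = |F_mkt − F*| = |103.51 − 105.6375| = ₹2.13 per share

₹2.13 per share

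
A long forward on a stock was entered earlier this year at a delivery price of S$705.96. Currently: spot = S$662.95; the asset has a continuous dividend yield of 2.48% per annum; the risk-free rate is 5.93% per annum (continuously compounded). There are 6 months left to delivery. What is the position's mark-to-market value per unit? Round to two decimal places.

-S$30.56

Current fair forward for the remaining 6 months: F = S·e^((r − q)·T), (r − q) = 0.0593 − 0.0248 = 0.0345
F = 662.95 · e^(0.0345 × 6/12) = 662.95 × 1.017400 = 674.4853
Value of long forward = (F − K)·e^(−rT) = (674.4853 − 705.96) · e^(−0.0593·6/12)
= -31.4747 × 0.970785 = -30.56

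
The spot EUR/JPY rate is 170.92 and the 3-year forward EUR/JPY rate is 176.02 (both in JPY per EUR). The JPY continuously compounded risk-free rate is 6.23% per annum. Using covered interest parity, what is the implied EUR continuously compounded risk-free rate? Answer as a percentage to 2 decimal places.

5.25%

F = S·e^((r_JPY − r_EUR)T) ⇒ r_EUR = r_JPY − ln(F/S)/T
ln(176.02/170.92) = 0.029402; /(3) = 0.009801
r_EUR = 0.0623 − 0.009801 = 0.052499
r_EUR = 5.25%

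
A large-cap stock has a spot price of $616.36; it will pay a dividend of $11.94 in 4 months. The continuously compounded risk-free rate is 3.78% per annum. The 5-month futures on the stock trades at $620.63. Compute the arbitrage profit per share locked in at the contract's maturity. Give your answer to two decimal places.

PV(dividends) I = 11.94·e^(−0.0378·4/12) = 11.7905
Fair futures F* = (S − I)·e^(rT) = (616.36 − 11.7905)·e^0.015750 = 604.5695 × 1.015875 = 614.1670
Market $620.63 > fair 614.1670: forward overpriced → cash-and-carry (borrow at r, buy the stock and collect the dividends, short the forward).
Profit at T = |F_mkt − F*| = |620.63 − 614.1670| = $6.46 per share

$6.46 per share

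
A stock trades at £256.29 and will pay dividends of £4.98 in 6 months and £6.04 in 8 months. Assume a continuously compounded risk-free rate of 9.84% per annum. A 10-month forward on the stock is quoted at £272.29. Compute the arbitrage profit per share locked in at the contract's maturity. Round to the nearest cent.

£5.38 per share

PV(dividends) I = 4.98·e^(−0.0984·6/12) + 6.04·e^(−0.0984·8/12) = 10.3974
Fair forward F* = (S − I)·e^(rT) = (256.29 − 10.3974)·e^0.082000 = 245.8926 × 1.085456 = 266.9056
Market £272.29 > fair 266.9056: forward overpriced → cash-and-carry (borrow at r, buy the stock and collect the dividends, short the forward).
Profit at T = |F_mkt − F*| = |272.29 − 266.9056| = £5.38 per share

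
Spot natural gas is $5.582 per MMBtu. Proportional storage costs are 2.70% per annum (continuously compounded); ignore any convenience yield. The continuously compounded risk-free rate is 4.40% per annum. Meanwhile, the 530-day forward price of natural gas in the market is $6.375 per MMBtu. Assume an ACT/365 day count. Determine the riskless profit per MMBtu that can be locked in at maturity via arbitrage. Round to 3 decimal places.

Fair forward: F* = S·e^(carry·T), with carry = (r + u) = 0.0440 + 0.0270 = 0.0710
F* = 5.582 · e^(0.0710 × 530/365) = 5.582 · e^0.103096 = 5.582 × 1.108598 = $6.1882
Market $6.375 > fair $6.1882: forward overpriced → cash-and-carry (buy spot, short the forward).
At maturity, profit = |F_mkt − F*| = |6.375 − 6.1882| = $0.187 per MMBtu

$0.187 per MMBtu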